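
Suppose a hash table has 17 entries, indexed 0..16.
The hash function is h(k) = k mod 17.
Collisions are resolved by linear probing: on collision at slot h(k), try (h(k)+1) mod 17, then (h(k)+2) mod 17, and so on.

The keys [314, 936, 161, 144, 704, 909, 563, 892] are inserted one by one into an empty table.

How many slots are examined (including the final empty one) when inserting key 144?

3

Insert 314: h=8, slot 8 empty -> index 8.
Insert 936: h=1, slot 1 empty -> index 1.
Insert 161: h=8, slot 8 occupied -> index 9.
Insert 144: h=8, slots 8,9 occupied -> index 10.
Insert 704: h=7, slot 7 empty -> index 7.
Insert 909: h=8, slots 8,9,10 occupied -> index 11.
Insert 563: h=2, slot 2 empty -> index 2.
Insert 892: h=8, slots 8,9,10,11 occupied -> index 12.
Table: [-, 936, 563, -, -, -, -, 704, 314, 161, 144, 909, 892, -, -, -, -]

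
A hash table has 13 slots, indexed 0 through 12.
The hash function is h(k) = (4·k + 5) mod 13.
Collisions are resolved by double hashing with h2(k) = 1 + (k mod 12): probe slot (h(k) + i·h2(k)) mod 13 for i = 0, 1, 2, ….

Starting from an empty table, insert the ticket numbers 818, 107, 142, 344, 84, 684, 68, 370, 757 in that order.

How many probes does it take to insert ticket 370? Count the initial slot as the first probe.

818 hashes to 1; slot 1 is free → place at 1.
107 hashes to 4; slot 4 is free → place at 4.
142 hashes to 1, h2=11; 1 taken → place at 12.
344 hashes to 3; slot 3 is free → place at 3.
84 hashes to 3, h2=1; 3,4 taken → place at 5.
684 hashes to 11; slot 11 is free → place at 11.
68 hashes to 4, h2=9; 4 taken → place at 0.
370 hashes to 3, h2=11; 3,1,12 taken → place at 10.
757 hashes to 4, h2=2; 4 taken → place at 6.
Table: [68, 818, —, 344, 107, 84, 757, —, —, —, 370, 684, 142]

4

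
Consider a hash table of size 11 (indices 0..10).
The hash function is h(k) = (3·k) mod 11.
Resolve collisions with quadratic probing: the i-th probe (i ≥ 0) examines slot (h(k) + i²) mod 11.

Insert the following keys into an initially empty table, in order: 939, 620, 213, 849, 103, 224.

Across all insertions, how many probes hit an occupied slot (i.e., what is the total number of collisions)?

11

939: h=1 → slot 1
620: h=1, probe 1,2 → slot 2
213: h=1, probe 1,2,5 → slot 5
849: h=6 → slot 6
103: h=1, probe 1,2,5,10 → slot 10
224: h=1, probe 1,2,5,10,6,4 → slot 4
Table: [., 939, 620, ., 224, 213, 849, ., ., ., 103]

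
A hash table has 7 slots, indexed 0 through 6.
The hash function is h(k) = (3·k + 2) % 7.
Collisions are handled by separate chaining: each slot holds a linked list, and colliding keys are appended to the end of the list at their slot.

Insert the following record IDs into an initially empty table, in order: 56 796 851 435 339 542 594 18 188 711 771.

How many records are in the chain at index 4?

2

56 → bucket 2
796 → bucket 3
851 → bucket 0
435 → bucket 5
339 → bucket 4
542 → bucket 4 (collision)
594 → bucket 6
18 → bucket 0 (collision)
188 → bucket 6 (collision)
711 → bucket 0 (collision)
771 → bucket 5 (collision)
Final buckets:
0: 851 -> 18 -> 711
1: ∅
2: 56
3: 796
4: 339 -> 542
5: 435 -> 771
6: 594 -> 188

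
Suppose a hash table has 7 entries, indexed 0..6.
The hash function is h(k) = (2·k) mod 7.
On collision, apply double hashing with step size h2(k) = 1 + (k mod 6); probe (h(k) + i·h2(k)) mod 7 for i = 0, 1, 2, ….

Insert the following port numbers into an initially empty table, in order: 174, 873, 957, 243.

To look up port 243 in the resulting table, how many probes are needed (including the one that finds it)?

3

174: h=5 -> slot 5
873: h=3 -> slot 3
957: h=3, h2=4, probe 3,0 -> slot 0
243: h=3, h2=4, probe 3,0,4 -> slot 4
Table: [957, _, _, 873, 243, 174, _]
Lookup 243: h=3, h2=4, probe 3,0,4 → found at 4.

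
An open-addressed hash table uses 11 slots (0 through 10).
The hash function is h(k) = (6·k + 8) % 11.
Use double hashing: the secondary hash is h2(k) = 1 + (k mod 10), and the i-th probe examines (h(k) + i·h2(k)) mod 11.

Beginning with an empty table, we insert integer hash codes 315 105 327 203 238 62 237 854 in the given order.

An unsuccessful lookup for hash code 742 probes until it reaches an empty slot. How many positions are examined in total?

4

Insert 315: h=6, slot 6 empty => index 6.
Insert 105: h=0, slot 0 empty => index 0.
Insert 327: h=1, slot 1 empty => index 1.
Insert 203: h=5, slot 5 empty => index 5.
Insert 238: h=6, h2=9, slot 6 occupied => index 4.
Insert 62: h=6, h2=3, slot 6 occupied => index 9.
Insert 237: h=0, h2=8, slot 0 occupied => index 8.
Insert 854: h=6, h2=5, slots 6,0,5 occupied => index 10.
Table: [105, 327, _, _, 238, 203, 315, _, 237, 62, 854]
Lookup 742: h=5, h2=3, probe 5,8,0,3 → slot 3 empty, not found.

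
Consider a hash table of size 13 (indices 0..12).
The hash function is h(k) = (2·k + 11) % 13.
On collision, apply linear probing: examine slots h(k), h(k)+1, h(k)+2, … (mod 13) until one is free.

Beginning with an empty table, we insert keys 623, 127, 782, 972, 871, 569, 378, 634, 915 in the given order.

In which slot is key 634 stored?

8

623 hashes to 9; slot 9 is free => place at 9.
127 hashes to 5; slot 5 is free => place at 5.
782 hashes to 2; slot 2 is free => place at 2.
972 hashes to 5; 5 taken => place at 6.
871 hashes to 11; slot 11 is free => place at 11.
569 hashes to 5; 5,6 taken => place at 7.
378 hashes to 0; slot 0 is free => place at 0.
634 hashes to 5; 5,6,7 taken => place at 8.
915 hashes to 8; 8,9 taken => place at 10.
Table: [378, —, 782, —, —, 127, 972, 569, 634, 623, 915, 871, —]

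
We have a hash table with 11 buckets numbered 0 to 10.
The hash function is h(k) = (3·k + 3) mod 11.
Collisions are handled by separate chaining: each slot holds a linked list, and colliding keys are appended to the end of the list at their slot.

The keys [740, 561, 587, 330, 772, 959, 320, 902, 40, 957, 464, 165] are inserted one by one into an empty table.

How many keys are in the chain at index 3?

740 → bucket 1
561 → bucket 3
587 → bucket 4
330 → bucket 3 (collision)
772 → bucket 9
959 → bucket 9 (collision)
320 → bucket 6
902 → bucket 3 (collision)
40 → bucket 2
957 → bucket 3 (collision)
464 → bucket 9 (collision)
165 → bucket 3 (collision)
Final buckets:
0: ∅
1: 740
2: 40
3: 561 -> 330 -> 902 -> 957 -> 165
4: 587
5: ∅
6: 320
7: ∅
8: ∅
9: 772 -> 959 -> 464
10: ∅

5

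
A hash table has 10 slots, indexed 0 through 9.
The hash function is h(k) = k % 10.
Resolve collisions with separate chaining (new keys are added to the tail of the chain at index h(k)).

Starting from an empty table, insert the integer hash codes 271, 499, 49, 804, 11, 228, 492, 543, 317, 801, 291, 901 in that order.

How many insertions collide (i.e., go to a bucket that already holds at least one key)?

5

271 -> bucket 1
499 -> bucket 9
49 -> bucket 9 (collision)
804 -> bucket 4
11 -> bucket 1 (collision)
228 -> bucket 8
492 -> bucket 2
543 -> bucket 3
317 -> bucket 7
801 -> bucket 1 (collision)
291 -> bucket 1 (collision)
901 -> bucket 1 (collision)
Final buckets:
0: ∅
1: 271 -> 11 -> 801 -> 291 -> 901
2: 492
3: 543
4: 804
5: ∅
6: ∅
7: 317
8: 228
9: 499 -> 49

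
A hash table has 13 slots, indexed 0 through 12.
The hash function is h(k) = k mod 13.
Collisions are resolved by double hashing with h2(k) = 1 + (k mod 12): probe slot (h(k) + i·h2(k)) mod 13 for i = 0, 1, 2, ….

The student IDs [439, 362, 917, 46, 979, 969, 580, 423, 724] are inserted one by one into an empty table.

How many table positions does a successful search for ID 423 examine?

439: h=10 → slot 10
362: h=11 → slot 11
917: h=7 → slot 7
46: h=7, h2=11, probe 7,5 → slot 5
979: h=4 → slot 4
969: h=7, h2=10, probe 7,4,1 → slot 1
580: h=8 → slot 8
423: h=7, h2=4, probe 7,11,2 → slot 2
724: h=9 → slot 9
Table: [., 969, 423, ., 979, 46, ., 917, 580, 724, 439, 362, .]
Lookup 423: h=7, h2=4, probe 7,11,2 → found at 2.

3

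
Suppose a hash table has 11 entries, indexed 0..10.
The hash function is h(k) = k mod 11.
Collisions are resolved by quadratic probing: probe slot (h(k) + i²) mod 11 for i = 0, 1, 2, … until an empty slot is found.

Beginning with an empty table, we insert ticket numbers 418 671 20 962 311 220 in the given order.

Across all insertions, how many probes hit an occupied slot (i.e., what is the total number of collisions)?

3

418: h=0 => slot 0
671: h=0, probe 0,1 => slot 1
20: h=9 => slot 9
962: h=5 => slot 5
311: h=3 => slot 3
220: h=0, probe 0,1,4 => slot 4
Table: [418, 671, -, 311, 220, 962, -, -, -, 20, -]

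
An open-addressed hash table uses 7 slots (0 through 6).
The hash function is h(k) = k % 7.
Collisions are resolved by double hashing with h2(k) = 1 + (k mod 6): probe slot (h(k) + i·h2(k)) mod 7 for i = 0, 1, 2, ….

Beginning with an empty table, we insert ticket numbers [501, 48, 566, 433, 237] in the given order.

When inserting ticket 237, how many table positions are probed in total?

2

Insert 501: h=4, slot 4 empty => index 4.
Insert 48: h=6, slot 6 empty => index 6.
Insert 566: h=6, h2=3, slot 6 occupied => index 2.
Insert 433: h=6, h2=2, slot 6 occupied => index 1.
Insert 237: h=6, h2=4, slot 6 occupied => index 3.
Table: [., 433, 566, 237, 501, ., 48]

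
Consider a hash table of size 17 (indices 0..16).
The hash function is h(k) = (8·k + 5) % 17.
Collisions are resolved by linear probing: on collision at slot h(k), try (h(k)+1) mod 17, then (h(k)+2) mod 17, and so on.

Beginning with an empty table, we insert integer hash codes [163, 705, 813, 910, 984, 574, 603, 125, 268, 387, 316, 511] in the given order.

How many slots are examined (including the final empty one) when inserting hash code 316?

163 hashes to 0; slot 0 is free → place at 0.
705 hashes to 1; slot 1 is free → place at 1.
813 hashes to 15; slot 15 is free → place at 15.
910 hashes to 9; slot 9 is free → place at 9.
984 hashes to 6; slot 6 is free → place at 6.
574 hashes to 7; slot 7 is free → place at 7.
603 hashes to 1; 1 taken → place at 2.
125 hashes to 2; 2 taken → place at 3.
268 hashes to 7; 7 taken → place at 8.
387 hashes to 7; 7,8,9 taken → place at 10.
316 hashes to 0; 0,1,2,3 taken → place at 4.
511 hashes to 13; slot 13 is free → place at 13.
Table: [163, 705, 603, 125, 316, ∅, 984, 574, 268, 910, 387, ∅, ∅, 511, ∅, 813, ∅]

5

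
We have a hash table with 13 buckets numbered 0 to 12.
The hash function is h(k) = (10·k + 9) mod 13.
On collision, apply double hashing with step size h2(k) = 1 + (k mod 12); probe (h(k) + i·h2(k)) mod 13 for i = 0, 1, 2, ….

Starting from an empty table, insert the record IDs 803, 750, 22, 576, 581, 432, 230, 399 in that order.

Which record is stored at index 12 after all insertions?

399

Insert 803: h=5, slot 5 empty => index 5.
Insert 750: h=8, slot 8 empty => index 8.
Insert 22: h=8, h2=11, slot 8 occupied => index 6.
Insert 576: h=10, slot 10 empty => index 10.
Insert 581: h=8, h2=6, slot 8 occupied => index 1.
Insert 432: h=0, slot 0 empty => index 0.
Insert 230: h=8, h2=3, slot 8 occupied => index 11.
Insert 399: h=8, h2=4, slot 8 occupied => index 12.
Table: [432, 581, _, _, _, 803, 22, _, 750, _, 576, 230, 399]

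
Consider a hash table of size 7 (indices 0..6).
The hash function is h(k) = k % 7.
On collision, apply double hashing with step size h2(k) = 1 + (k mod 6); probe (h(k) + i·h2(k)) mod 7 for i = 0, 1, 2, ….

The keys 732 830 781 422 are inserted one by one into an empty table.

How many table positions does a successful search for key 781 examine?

2

Insert 732: h=4, slot 4 empty → index 4.
Insert 830: h=4, h2=3, slot 4 occupied → index 0.
Insert 781: h=4, h2=2, slot 4 occupied → index 6.
Insert 422: h=2, slot 2 empty → index 2.
Table: [830, _, 422, _, 732, _, 781]
Lookup 781: h=4, h2=2, probe 4,6 → found at 6.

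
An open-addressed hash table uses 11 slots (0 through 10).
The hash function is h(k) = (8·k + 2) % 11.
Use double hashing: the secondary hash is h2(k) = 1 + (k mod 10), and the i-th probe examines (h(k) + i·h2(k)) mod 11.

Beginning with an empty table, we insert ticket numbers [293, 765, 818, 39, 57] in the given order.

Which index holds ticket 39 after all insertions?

293: h=3 → slot 3
765: h=6 → slot 6
818: h=1 → slot 1
39: h=6, h2=10, probe 6,5 → slot 5
57: h=7 → slot 7
Table: [-, 818, -, 293, -, 39, 765, 57, -, -, -]

5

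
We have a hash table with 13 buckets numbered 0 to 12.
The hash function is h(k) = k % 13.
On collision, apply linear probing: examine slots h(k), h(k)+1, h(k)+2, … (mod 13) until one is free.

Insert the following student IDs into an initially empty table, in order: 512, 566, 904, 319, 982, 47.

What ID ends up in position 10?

512: h=5 -> slot 5
566: h=7 -> slot 7
904: h=7, probe 7,8 -> slot 8
319: h=7, probe 7,8,9 -> slot 9
982: h=7, probe 7,8,9,10 -> slot 10
47: h=8, probe 8,9,10,11 -> slot 11
Table: [., ., ., ., ., 512, ., 566, 904, 319, 982, 47, .]

982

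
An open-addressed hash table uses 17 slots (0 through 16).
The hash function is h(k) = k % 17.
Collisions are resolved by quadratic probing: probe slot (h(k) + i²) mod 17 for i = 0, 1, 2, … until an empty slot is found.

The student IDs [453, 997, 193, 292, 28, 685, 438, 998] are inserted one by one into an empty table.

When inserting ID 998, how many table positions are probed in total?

453: h=11 => slot 11
997: h=11, probe 11,12 => slot 12
193: h=6 => slot 6
292: h=3 => slot 3
28: h=11, probe 11,12,15 => slot 15
685: h=5 => slot 5
438: h=13 => slot 13
998: h=12, probe 12,13,16 => slot 16
Table: [∅, ∅, ∅, 292, ∅, 685, 193, ∅, ∅, ∅, ∅, 453, 997, 438, ∅, 28, 998]

3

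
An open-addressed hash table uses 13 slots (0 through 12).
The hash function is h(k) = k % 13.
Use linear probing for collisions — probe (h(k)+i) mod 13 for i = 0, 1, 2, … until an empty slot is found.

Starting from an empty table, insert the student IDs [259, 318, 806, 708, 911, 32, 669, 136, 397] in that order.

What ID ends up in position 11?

Insert 259: h=12, slot 12 empty -> index 12.
Insert 318: h=6, slot 6 empty -> index 6.
Insert 806: h=0, slot 0 empty -> index 0.
Insert 708: h=6, slot 6 occupied -> index 7.
Insert 911: h=1, slot 1 empty -> index 1.
Insert 32: h=6, slots 6,7 occupied -> index 8.
Insert 669: h=6, slots 6,7,8 occupied -> index 9.
Insert 136: h=6, slots 6,7,8,9 occupied -> index 10.
Insert 397: h=7, slots 7,8,9,10 occupied -> index 11.
Table: [806, 911, ., ., ., ., 318, 708, 32, 669, 136, 397, 259]

397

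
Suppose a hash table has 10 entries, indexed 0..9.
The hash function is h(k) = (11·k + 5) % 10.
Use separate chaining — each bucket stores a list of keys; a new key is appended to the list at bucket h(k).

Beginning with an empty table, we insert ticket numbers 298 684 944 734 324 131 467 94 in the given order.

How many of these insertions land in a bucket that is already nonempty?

298 → bucket 3
684 → bucket 9
944 → bucket 9 (collision)
734 → bucket 9 (collision)
324 → bucket 9 (collision)
131 → bucket 6
467 → bucket 2
94 → bucket 9 (collision)
Final buckets:
0: ∅
1: ∅
2: 467
3: 298
4: ∅
5: ∅
6: 131
7: ∅
8: ∅
9: 684 -> 944 -> 734 -> 324 -> 94

4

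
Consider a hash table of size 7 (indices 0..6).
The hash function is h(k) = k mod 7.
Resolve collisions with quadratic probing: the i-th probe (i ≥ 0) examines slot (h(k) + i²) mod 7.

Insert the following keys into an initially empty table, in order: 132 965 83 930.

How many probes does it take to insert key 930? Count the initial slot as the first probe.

4

132: h=6 => slot 6
965: h=6, probe 6,0 => slot 0
83: h=6, probe 6,0,3 => slot 3
930: h=6, probe 6,0,3,1 => slot 1
Table: [965, 930, —, 83, —, —, 132]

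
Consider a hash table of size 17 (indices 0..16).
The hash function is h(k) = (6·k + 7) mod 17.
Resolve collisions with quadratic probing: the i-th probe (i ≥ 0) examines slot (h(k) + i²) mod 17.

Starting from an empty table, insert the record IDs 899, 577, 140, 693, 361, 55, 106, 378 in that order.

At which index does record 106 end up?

899: h=12 → slot 12
577: h=1 → slot 1
140: h=14 → slot 14
693: h=0 → slot 0
361: h=14, probe 14,15 → slot 15
55: h=14, probe 14,15,1,6 → slot 6
106: h=14, probe 14,15,1,6,13 → slot 13
378: h=14, probe 14,15,1,6,13,5 → slot 5
Table: [693, 577, ., ., ., 378, 55, ., ., ., ., ., 899, 106, 140, 361, .]

13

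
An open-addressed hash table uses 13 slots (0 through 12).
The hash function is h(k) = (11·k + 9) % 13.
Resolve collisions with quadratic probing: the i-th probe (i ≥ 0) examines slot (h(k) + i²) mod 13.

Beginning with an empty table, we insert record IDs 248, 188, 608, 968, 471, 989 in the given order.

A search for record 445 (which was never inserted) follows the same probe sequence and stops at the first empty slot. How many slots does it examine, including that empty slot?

2

Insert 248: h=7, slot 7 empty => index 7.
Insert 188: h=10, slot 10 empty => index 10.
Insert 608: h=2, slot 2 empty => index 2.
Insert 968: h=10, slot 10 occupied => index 11.
Insert 471: h=3, slot 3 empty => index 3.
Insert 989: h=7, slot 7 occupied => index 8.
Table: [∅, ∅, 608, 471, ∅, ∅, ∅, 248, 989, ∅, 188, 968, ∅]
Lookup 445: h=3, probe 3,4 → slot 4 empty, not found.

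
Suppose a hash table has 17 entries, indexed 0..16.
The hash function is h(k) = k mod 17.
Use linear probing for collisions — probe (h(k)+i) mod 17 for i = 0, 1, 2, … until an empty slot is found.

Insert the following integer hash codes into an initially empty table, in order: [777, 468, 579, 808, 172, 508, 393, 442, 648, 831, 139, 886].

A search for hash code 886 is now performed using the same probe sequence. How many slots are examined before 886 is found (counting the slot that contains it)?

Insert 777: h=12, slot 12 empty -> index 12.
Insert 468: h=9, slot 9 empty -> index 9.
Insert 579: h=1, slot 1 empty -> index 1.
Insert 808: h=9, slot 9 occupied -> index 10.
Insert 172: h=2, slot 2 empty -> index 2.
Insert 508: h=15, slot 15 empty -> index 15.
Insert 393: h=2, slot 2 occupied -> index 3.
Insert 442: h=0, slot 0 empty -> index 0.
Insert 648: h=2, slots 2,3 occupied -> index 4.
Insert 831: h=15, slot 15 occupied -> index 16.
Insert 139: h=3, slots 3,4 occupied -> index 5.
Insert 886: h=2, slots 2,3,4,5 occupied -> index 6.
Table: [442, 579, 172, 393, 648, 139, 886, _, _, 468, 808, _, 777, _, _, 508, 831]
Lookup 886: h=2, probe 2,3,4,5,6 → found at 6.

5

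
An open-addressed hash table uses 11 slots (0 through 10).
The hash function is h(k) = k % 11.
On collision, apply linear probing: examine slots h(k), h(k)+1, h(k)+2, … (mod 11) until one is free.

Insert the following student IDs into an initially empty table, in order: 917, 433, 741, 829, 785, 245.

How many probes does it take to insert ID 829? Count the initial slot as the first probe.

4

917 hashes to 4; slot 4 is free -> place at 4.
433 hashes to 4; 4 taken -> place at 5.
741 hashes to 4; 4,5 taken -> place at 6.
829 hashes to 4; 4,5,6 taken -> place at 7.
785 hashes to 4; 4,5,6,7 taken -> place at 8.
245 hashes to 3; slot 3 is free -> place at 3.
Table: [—, —, —, 245, 917, 433, 741, 829, 785, —, —]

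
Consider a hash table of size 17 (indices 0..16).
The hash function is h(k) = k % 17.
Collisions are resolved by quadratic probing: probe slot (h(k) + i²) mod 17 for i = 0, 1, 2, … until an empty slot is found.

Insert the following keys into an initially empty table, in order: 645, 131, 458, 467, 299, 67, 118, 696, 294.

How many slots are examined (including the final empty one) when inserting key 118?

Insert 645: h=16, slot 16 empty => index 16.
Insert 131: h=12, slot 12 empty => index 12.
Insert 458: h=16, slot 16 occupied => index 0.
Insert 467: h=8, slot 8 empty => index 8.
Insert 299: h=10, slot 10 empty => index 10.
Insert 67: h=16, slots 16,0 occupied => index 3.
Insert 118: h=16, slots 16,0,3,8 occupied => index 15.
Insert 696: h=16, slots 16,0,3,8,15 occupied => index 7.
Insert 294: h=5, slot 5 empty => index 5.
Table: [458, ., ., 67, ., 294, ., 696, 467, ., 299, ., 131, ., ., 118, 645]

5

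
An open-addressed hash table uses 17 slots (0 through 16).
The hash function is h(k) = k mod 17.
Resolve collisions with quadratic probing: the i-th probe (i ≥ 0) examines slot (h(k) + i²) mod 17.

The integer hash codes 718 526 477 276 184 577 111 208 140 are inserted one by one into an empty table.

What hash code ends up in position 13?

718: h=4 => slot 4
526: h=16 => slot 16
477: h=1 => slot 1
276: h=4, probe 4,5 => slot 5
184: h=14 => slot 14
577: h=16, probe 16,0 => slot 0
111: h=9 => slot 9
208: h=4, probe 4,5,8 => slot 8
140: h=4, probe 4,5,8,13 => slot 13
Table: [577, 477, ., ., 718, 276, ., ., 208, 111, ., ., ., 140, 184, ., 526]

140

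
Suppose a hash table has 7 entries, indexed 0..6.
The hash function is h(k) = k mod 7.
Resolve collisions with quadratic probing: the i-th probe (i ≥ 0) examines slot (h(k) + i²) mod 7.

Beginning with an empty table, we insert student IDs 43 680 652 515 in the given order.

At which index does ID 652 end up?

5

Insert 43: h=1, slot 1 empty → index 1.
Insert 680: h=1, slot 1 occupied → index 2.
Insert 652: h=1, slots 1,2 occupied → index 5.
Insert 515: h=4, slot 4 empty → index 4.
Table: [∅, 43, 680, ∅, 515, 652, ∅]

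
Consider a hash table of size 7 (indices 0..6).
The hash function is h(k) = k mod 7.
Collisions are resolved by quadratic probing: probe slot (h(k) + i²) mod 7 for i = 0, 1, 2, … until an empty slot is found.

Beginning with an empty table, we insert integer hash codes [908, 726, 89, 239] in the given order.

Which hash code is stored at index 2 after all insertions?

89

908: h=5 -> slot 5
726: h=5, probe 5,6 -> slot 6
89: h=5, probe 5,6,2 -> slot 2
239: h=1 -> slot 1
Table: [-, 239, 89, -, -, 908, 726]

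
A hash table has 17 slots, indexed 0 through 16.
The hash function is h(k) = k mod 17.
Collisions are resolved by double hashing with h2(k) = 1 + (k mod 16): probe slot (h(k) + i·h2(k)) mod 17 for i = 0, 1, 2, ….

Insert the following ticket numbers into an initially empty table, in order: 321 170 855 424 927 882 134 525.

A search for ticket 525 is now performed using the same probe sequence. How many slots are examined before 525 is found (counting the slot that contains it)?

4

321 hashes to 15; slot 15 is free → place at 15.
170 hashes to 0; slot 0 is free → place at 0.
855 hashes to 5; slot 5 is free → place at 5.
424 hashes to 16; slot 16 is free → place at 16.
927 hashes to 9; slot 9 is free → place at 9.
882 hashes to 15, h2=3; 15 taken → place at 1.
134 hashes to 15, h2=7; 15,5 taken → place at 12.
525 hashes to 15, h2=14; 15,12,9 taken → place at 6.
Table: [170, 882, —, —, —, 855, 525, —, —, 927, —, —, 134, —, —, 321, 424]
Lookup 525: h=15, h2=14, probe 15,12,9,6 → found at 6.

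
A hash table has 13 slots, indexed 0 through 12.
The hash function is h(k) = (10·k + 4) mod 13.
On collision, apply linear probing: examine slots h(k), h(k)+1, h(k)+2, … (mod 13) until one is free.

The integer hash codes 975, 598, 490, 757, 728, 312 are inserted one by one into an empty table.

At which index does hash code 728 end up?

975: h=4 -> slot 4
598: h=4, probe 4,5 -> slot 5
490: h=3 -> slot 3
757: h=8 -> slot 8
728: h=4, probe 4,5,6 -> slot 6
312: h=4, probe 4,5,6,7 -> slot 7
Table: [., ., ., 490, 975, 598, 728, 312, 757, ., ., ., .]

6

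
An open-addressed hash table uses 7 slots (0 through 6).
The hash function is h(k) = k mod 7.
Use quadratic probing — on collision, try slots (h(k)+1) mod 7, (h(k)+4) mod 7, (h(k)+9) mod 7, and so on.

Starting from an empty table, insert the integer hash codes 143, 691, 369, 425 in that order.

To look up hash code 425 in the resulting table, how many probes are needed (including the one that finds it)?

143: h=3 → slot 3
691: h=5 → slot 5
369: h=5, probe 5,6 → slot 6
425: h=5, probe 5,6,2 → slot 2
Table: [∅, ∅, 425, 143, ∅, 691, 369]
Lookup 425: h=5, probe 5,6,2 → found at 2.

3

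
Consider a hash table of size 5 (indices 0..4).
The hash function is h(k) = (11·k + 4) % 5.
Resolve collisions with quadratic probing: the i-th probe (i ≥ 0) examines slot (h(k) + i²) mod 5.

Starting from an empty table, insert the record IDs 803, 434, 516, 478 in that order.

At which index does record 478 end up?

803: h=2 => slot 2
434: h=3 => slot 3
516: h=0 => slot 0
478: h=2, probe 2,3,1 => slot 1
Table: [516, 478, 803, 434, -]

1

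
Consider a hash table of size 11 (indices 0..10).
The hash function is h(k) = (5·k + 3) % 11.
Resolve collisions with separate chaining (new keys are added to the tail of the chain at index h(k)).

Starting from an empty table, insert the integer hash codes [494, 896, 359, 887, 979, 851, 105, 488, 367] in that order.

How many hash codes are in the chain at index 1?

3

Insert 494: h=9, bucket 9 empty -> new chain.
Insert 896: h=6, bucket 6 empty -> new chain.
Insert 359: h=5, bucket 5 empty -> new chain.
Insert 887: h=5, bucket 5 nonempty -> append to chain.
Insert 979: h=3, bucket 3 empty -> new chain.
Insert 851: h=1, bucket 1 empty -> new chain.
Insert 105: h=0, bucket 0 empty -> new chain.
Insert 488: h=1, bucket 1 nonempty -> append to chain.
Insert 367: h=1, bucket 1 nonempty -> append to chain.
Final buckets:
0: 105
1: 851 -> 488 -> 367
2: -
3: 979
4: -
5: 359 -> 887
6: 896
7: -
8: -
9: 494
10: -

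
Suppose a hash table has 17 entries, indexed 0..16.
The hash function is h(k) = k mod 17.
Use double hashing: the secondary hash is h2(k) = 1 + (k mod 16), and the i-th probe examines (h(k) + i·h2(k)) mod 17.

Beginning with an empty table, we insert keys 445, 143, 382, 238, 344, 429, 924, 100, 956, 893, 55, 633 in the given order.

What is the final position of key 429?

445 hashes to 3; slot 3 is free => place at 3.
143 hashes to 7; slot 7 is free => place at 7.
382 hashes to 8; slot 8 is free => place at 8.
238 hashes to 0; slot 0 is free => place at 0.
344 hashes to 4; slot 4 is free => place at 4.
429 hashes to 4, h2=14; 4 taken => place at 1.
924 hashes to 6; slot 6 is free => place at 6.
100 hashes to 15; slot 15 is free => place at 15.
956 hashes to 4, h2=13; 4,0 taken => place at 13.
893 hashes to 9; slot 9 is free => place at 9.
55 hashes to 4, h2=8; 4 taken => place at 12.
633 hashes to 4, h2=10; 4 taken => place at 14.
Table: [238, 429, -, 445, 344, -, 924, 143, 382, 893, -, -, 55, 956, 633, 100, -]

1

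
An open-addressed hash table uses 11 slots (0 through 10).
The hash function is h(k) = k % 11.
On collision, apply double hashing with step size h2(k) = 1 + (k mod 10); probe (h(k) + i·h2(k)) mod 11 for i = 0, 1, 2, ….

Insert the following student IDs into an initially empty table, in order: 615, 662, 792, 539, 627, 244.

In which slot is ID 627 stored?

8

615: h=10 -> slot 10
662: h=2 -> slot 2
792: h=0 -> slot 0
539: h=0, h2=10, probe 0,10,9 -> slot 9
627: h=0, h2=8, probe 0,8 -> slot 8
244: h=2, h2=5, probe 2,7 -> slot 7
Table: [792, -, 662, -, -, -, -, 244, 627, 539, 615]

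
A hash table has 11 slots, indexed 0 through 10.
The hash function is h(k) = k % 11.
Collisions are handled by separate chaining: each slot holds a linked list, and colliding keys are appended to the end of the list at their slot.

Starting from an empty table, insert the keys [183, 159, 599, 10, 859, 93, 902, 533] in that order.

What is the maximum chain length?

183 → bucket 7
159 → bucket 5
599 → bucket 5 (collision)
10 → bucket 10
859 → bucket 1
93 → bucket 5 (collision)
902 → bucket 0
533 → bucket 5 (collision)
Final buckets:
0: 902
1: 859
2: ∅
3: ∅
4: ∅
5: 159 -> 599 -> 93 -> 533
6: ∅
7: 183
8: ∅
9: ∅
10: 10

4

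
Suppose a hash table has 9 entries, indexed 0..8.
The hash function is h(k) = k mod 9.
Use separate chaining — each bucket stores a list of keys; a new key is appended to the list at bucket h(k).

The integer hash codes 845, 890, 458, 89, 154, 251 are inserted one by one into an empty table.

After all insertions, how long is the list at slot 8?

5

Insert 845: h=8, bucket 8 empty → new chain.
Insert 890: h=8, bucket 8 nonempty → append to chain.
Insert 458: h=8, bucket 8 nonempty → append to chain.
Insert 89: h=8, bucket 8 nonempty → append to chain.
Insert 154: h=1, bucket 1 empty → new chain.
Insert 251: h=8, bucket 8 nonempty → append to chain.
Final buckets:
0: .
1: 154
2: .
3: .
4: .
5: .
6: .
7: .
8: 845 -> 890 -> 458 -> 89 -> 251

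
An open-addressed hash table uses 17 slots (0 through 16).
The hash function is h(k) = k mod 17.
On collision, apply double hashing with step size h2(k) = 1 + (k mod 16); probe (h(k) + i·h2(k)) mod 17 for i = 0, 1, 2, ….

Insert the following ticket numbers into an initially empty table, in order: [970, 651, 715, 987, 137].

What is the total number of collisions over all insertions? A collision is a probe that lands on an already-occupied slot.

4

Insert 970: h=1, slot 1 empty → index 1.
Insert 651: h=5, slot 5 empty → index 5.
Insert 715: h=1, h2=12, slot 1 occupied → index 13.
Insert 987: h=1, h2=12, slots 1,13 occupied → index 8.
Insert 137: h=1, h2=10, slot 1 occupied → index 11.
Table: [∅, 970, ∅, ∅, ∅, 651, ∅, ∅, 987, ∅, ∅, 137, ∅, 715, ∅, ∅, ∅]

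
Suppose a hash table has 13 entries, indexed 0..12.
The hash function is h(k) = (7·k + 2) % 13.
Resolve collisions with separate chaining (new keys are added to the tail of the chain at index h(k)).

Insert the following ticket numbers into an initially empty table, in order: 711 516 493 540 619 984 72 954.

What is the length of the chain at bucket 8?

Insert 711: h=0, bucket 0 empty -> new chain.
Insert 516: h=0, bucket 0 nonempty -> append to chain.
Insert 493: h=8, bucket 8 empty -> new chain.
Insert 540: h=12, bucket 12 empty -> new chain.
Insert 619: h=6, bucket 6 empty -> new chain.
Insert 984: h=0, bucket 0 nonempty -> append to chain.
Insert 72: h=12, bucket 12 nonempty -> append to chain.
Insert 954: h=11, bucket 11 empty -> new chain.
Final buckets:
0: 711 -> 516 -> 984
1: -
2: -
3: -
4: -
5: -
6: 619
7: -
8: 493
9: -
10: -
11: 954
12: 540 -> 72

1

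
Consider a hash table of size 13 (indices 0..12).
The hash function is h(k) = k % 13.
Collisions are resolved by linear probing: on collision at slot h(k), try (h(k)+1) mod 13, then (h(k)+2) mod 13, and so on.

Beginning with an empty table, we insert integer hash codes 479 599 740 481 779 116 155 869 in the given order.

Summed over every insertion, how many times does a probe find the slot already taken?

479 hashes to 11; slot 11 is free → place at 11.
599 hashes to 1; slot 1 is free → place at 1.
740 hashes to 12; slot 12 is free → place at 12.
481 hashes to 0; slot 0 is free → place at 0.
779 hashes to 12; 12,0,1 taken → place at 2.
116 hashes to 12; 12,0,1,2 taken → place at 3.
155 hashes to 12; 12,0,1,2,3 taken → place at 4.
869 hashes to 11; 11,12,0,1,2,3,4 taken → place at 5.
Table: [481, 599, 779, 116, 155, 869, —, —, —, —, —, 479, 740]

19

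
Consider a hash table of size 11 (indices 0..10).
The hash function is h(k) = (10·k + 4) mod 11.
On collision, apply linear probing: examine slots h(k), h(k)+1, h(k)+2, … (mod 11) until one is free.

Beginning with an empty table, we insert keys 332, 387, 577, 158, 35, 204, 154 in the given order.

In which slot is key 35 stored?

332: h=2 → slot 2
387: h=2, probe 2,3 → slot 3
577: h=10 → slot 10
158: h=0 → slot 0
35: h=2, probe 2,3,4 → slot 4
204: h=9 → slot 9
154: h=4, probe 4,5 → slot 5
Table: [158, -, 332, 387, 35, 154, -, -, -, 204, 577]

4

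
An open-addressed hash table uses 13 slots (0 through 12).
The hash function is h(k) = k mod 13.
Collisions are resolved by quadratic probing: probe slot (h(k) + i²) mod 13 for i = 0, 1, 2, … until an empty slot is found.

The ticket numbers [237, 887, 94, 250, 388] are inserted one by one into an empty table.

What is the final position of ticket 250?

Insert 237: h=3, slot 3 empty -> index 3.
Insert 887: h=3, slot 3 occupied -> index 4.
Insert 94: h=3, slots 3,4 occupied -> index 7.
Insert 250: h=3, slots 3,4,7 occupied -> index 12.
Insert 388: h=11, slot 11 empty -> index 11.
Table: [-, -, -, 237, 887, -, -, 94, -, -, -, 388, 250]

12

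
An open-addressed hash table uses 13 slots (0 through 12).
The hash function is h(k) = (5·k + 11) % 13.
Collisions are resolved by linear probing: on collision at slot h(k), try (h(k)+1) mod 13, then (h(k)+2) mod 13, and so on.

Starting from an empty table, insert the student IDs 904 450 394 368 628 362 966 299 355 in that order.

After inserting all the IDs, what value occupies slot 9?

904: h=7 → slot 7
450: h=12 → slot 12
394: h=5 → slot 5
368: h=5, probe 5,6 → slot 6
628: h=5, probe 5,6,7,8 → slot 8
362: h=1 → slot 1
966: h=5, probe 5,6,7,8,9 → slot 9
299: h=11 → slot 11
355: h=5, probe 5,6,7,8,9,10 → slot 10
Table: [-, 362, -, -, -, 394, 368, 904, 628, 966, 355, 299, 450]

966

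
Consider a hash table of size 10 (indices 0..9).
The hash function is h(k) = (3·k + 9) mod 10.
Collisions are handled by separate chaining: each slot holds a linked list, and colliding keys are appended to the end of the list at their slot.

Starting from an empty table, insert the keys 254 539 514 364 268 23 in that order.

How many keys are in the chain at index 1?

Insert 254: h=1, bucket 1 empty -> new chain.
Insert 539: h=6, bucket 6 empty -> new chain.
Insert 514: h=1, bucket 1 nonempty -> append to chain.
Insert 364: h=1, bucket 1 nonempty -> append to chain.
Insert 268: h=3, bucket 3 empty -> new chain.
Insert 23: h=8, bucket 8 empty -> new chain.
Final buckets:
0: ∅
1: 254 -> 514 -> 364
2: ∅
3: 268
4: ∅
5: ∅
6: 539
7: ∅
8: 23
9: ∅

3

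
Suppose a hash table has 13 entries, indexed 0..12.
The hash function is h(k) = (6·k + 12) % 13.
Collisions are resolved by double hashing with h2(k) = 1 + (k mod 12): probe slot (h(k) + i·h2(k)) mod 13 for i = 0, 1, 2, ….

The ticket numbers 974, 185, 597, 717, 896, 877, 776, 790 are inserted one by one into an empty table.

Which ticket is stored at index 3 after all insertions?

Insert 974: h=6, slot 6 empty => index 6.
Insert 185: h=4, slot 4 empty => index 4.
Insert 597: h=6, h2=10, slot 6 occupied => index 3.
Insert 717: h=11, slot 11 empty => index 11.
Insert 896: h=6, h2=9, slot 6 occupied => index 2.
Insert 877: h=9, slot 9 empty => index 9.
Insert 776: h=1, slot 1 empty => index 1.
Insert 790: h=7, slot 7 empty => index 7.
Table: [∅, 776, 896, 597, 185, ∅, 974, 790, ∅, 877, ∅, 717, ∅]

597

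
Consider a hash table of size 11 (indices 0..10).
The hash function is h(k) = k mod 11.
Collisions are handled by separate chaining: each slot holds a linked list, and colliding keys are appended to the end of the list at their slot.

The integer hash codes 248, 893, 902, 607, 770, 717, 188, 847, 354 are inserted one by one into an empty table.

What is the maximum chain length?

4

Insert 248: h=6, bucket 6 empty -> new chain.
Insert 893: h=2, bucket 2 empty -> new chain.
Insert 902: h=0, bucket 0 empty -> new chain.
Insert 607: h=2, bucket 2 nonempty -> append to chain.
Insert 770: h=0, bucket 0 nonempty -> append to chain.
Insert 717: h=2, bucket 2 nonempty -> append to chain.
Insert 188: h=1, bucket 1 empty -> new chain.
Insert 847: h=0, bucket 0 nonempty -> append to chain.
Insert 354: h=2, bucket 2 nonempty -> append to chain.
Final buckets:
0: 902 -> 770 -> 847
1: 188
2: 893 -> 607 -> 717 -> 354
3: _
4: _
5: _
6: 248
7: _
8: _
9: _
10: _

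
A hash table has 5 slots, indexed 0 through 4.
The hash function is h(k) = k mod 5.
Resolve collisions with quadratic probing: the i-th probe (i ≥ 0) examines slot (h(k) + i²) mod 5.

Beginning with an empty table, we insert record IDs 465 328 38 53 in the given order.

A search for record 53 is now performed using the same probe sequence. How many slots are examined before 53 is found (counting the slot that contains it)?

465: h=0 → slot 0
328: h=3 → slot 3
38: h=3, probe 3,4 → slot 4
53: h=3, probe 3,4,2 → slot 2
Table: [465, —, 53, 328, 38]
Lookup 53: h=3, probe 3,4,2 → found at 2.

3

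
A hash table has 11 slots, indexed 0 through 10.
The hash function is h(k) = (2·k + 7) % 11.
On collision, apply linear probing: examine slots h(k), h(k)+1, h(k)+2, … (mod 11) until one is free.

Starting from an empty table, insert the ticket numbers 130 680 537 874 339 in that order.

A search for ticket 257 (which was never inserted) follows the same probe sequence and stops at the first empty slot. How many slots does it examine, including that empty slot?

5

Insert 130: h=3, slot 3 empty -> index 3.
Insert 680: h=3, slot 3 occupied -> index 4.
Insert 537: h=3, slots 3,4 occupied -> index 5.
Insert 874: h=6, slot 6 empty -> index 6.
Insert 339: h=3, slots 3,4,5,6 occupied -> index 7.
Table: [—, —, —, 130, 680, 537, 874, 339, —, —, —]
Lookup 257: h=4, probe 4,5,6,7,8 → slot 8 empty, not found.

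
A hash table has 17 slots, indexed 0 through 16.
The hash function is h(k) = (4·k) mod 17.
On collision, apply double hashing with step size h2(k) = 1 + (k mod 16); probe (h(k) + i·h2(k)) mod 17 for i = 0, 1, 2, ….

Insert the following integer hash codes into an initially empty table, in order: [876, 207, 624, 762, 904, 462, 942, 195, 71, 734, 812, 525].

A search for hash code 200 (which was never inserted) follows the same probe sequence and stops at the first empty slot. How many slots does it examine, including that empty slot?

8

876: h=2 → slot 2
207: h=12 → slot 12
624: h=14 → slot 14
762: h=5 → slot 5
904: h=12, h2=9, probe 12,4 → slot 4
462: h=12, h2=15, probe 12,10 → slot 10
942: h=11 → slot 11
195: h=15 → slot 15
71: h=12, h2=8, probe 12,3 → slot 3
734: h=12, h2=15, probe 12,10,8 → slot 8
812: h=1 → slot 1
525: h=9 → slot 9
Table: [-, 812, 876, 71, 904, 762, -, -, 734, 525, 462, 942, 207, -, 624, 195, -]
Lookup 200: h=1, h2=9, probe 1,10,2,11,3,12,4,13 → slot 13 empty, not found.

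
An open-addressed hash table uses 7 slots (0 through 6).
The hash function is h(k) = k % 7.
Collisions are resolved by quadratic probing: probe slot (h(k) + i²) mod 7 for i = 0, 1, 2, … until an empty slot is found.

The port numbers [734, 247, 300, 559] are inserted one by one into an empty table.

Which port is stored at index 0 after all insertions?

300

734 hashes to 6; slot 6 is free -> place at 6.
247 hashes to 2; slot 2 is free -> place at 2.
300 hashes to 6; 6 taken -> place at 0.
559 hashes to 6; 6,0 taken -> place at 3.
Table: [300, —, 247, 559, —, —, 734]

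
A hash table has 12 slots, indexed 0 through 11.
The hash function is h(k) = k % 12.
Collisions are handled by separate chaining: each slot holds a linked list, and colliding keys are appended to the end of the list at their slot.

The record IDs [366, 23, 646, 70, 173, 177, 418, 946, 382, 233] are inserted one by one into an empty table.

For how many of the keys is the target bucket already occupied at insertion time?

5

366 → bucket 6
23 → bucket 11
646 → bucket 10
70 → bucket 10 (collision)
173 → bucket 5
177 → bucket 9
418 → bucket 10 (collision)
946 → bucket 10 (collision)
382 → bucket 10 (collision)
233 → bucket 5 (collision)
Final buckets:
0: ∅
1: ∅
2: ∅
3: ∅
4: ∅
5: 173 -> 233
6: 366
7: ∅
8: ∅
9: 177
10: 646 -> 70 -> 418 -> 946 -> 382
11: 23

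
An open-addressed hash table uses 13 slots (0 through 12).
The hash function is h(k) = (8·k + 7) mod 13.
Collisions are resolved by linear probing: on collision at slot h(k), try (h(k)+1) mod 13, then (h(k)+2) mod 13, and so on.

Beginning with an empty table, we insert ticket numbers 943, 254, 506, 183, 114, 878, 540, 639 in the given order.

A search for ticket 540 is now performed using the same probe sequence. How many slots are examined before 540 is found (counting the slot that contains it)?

943: h=11 => slot 11
254: h=11, probe 11,12 => slot 12
506: h=12, probe 12,0 => slot 0
183: h=2 => slot 2
114: h=9 => slot 9
878: h=11, probe 11,12,0,1 => slot 1
540: h=11, probe 11,12,0,1,2,3 => slot 3
639: h=10 => slot 10
Table: [506, 878, 183, 540, -, -, -, -, -, 114, 639, 943, 254]
Lookup 540: h=11, probe 11,12,0,1,2,3 → found at 3.

6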